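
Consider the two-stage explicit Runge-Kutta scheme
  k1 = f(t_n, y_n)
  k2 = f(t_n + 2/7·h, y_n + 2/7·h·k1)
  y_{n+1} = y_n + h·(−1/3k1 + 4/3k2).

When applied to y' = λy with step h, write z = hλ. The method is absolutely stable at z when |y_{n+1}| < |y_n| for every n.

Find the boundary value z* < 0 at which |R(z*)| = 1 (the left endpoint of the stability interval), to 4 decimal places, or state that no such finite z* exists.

Set f=λy, z=hλ:
  k1=λy_n ⇒ h·k1=z·y_n;  k2=λ(1+2/7z)y_n ⇒ h·k2=z(1+2/7z)y_n
  y_{n+1}/y_n = 1 − 1/3z + 4/3z(1+2/7z) = 1 + z + 8/21z²
  so R(z) = 1 + z + 8/21z².

Find x<0 with |R(x)|<1.
x=-0.73: |R|=0.4730
R=1: x+8/21x²=0 ⇒ x=−21/8=-2.6250; min R=1−1/(4·8/21)=0.3438>−1
Confirm numerically:
  x=-2.396: |R|=0.79098 <1
  x=-2.385: |R|=0.78194 <1
  x=-1.952: |R|=0.49954 <1
  x=-2.929: |R|=1.33921 >1
  x=-2.835: |R|=1.22680 >1
Stable set (-2.6250, 0).

left endpoint -2.6250.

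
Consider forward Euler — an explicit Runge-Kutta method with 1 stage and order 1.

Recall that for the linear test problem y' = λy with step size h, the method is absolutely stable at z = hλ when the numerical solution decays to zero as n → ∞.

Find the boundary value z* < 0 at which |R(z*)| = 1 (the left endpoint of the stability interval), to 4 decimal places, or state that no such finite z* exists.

z* = -2.0000.

With y'=λy (z=hλ):
  order 1, 1-stage ⇒ R(z)=1+z
  (e.g. R(-0.47)=0.53000, |R|=0.53000)

Boundary: |R(x)|=1, x<0.
x=-0.47: |R|=0.5300
|R(-1.59)|=0.5900 |R(-1.25)|=0.2500 |R(-0.8)|=0.2000
Bisect:
  x_lo=-2.7478 |R|=1.7478  x_hi=-0.1737 |R|=0.8263
  mid=-1.46079 |R|=0.46079 →hi
  mid=-2.10432 |R|=1.10432 →lo
  mid=-1.78255 |R|=0.78255 →hi
  mid=-1.94343 |R|=0.94343 →hi
  mid=-2.02387 |R|=1.02387 →lo
  mid=-1.98365 |R|=0.98365 →hi
  mid=-2.00376 |R|=1.00376 →lo
  mid=-1.99371 |R|=0.99371 →hi
  mid=-1.99874 |R|=0.99874 →hi
  mid=-2.00125 |R|=1.00125 →lo
  ...
  [-2.00015,-1.99999] ⇒ x*=-2.0000
Stable set (-2.0000, 0).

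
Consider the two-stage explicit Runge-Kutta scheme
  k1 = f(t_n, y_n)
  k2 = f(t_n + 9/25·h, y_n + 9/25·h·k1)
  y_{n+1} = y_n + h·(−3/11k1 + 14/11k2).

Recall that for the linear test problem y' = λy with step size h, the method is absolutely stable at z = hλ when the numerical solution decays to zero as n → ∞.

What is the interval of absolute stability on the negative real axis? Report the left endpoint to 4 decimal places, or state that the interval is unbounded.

z∈(-2.1825,0).

Set f=λy, z=hλ:
  k1=λy_n ⇒ h·k1=z·y_n;  k2=λ(1+9/25z)y_n ⇒ h·k2=z(1+9/25z)y_n
  y_{n+1}/y_n = 1 − 3/11z + 14/11z(1+9/25z) = 1 + z + 126/275z²
  R(z) = 1 + z + 126/275z².

Boundary: |R(x)|=1, x<0.
x=-0.56: |R|=0.5837
R=1: x+126/275x²=0 ⇒ x=−275/126=-2.1825; min R=1−1/(4·126/275)=0.4544>−1
Confirm numerically:
  x=-2.073: |R|=0.89596 <1
  x=-1.691: |R|=0.61916 <1
  x=-1.558: |R|=0.55417 <1
  x=-2.745: |R|=1.70741 >1
  x=-2.631: |R|=1.54061 >1
Interval (-2.1825, 0).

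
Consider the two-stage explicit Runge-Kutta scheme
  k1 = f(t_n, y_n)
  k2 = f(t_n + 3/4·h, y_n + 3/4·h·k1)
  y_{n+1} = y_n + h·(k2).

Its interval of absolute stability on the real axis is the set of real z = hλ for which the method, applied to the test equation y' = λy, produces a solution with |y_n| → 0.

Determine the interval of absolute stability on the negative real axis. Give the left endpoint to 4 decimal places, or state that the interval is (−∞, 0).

With y'=λy (z=hλ):
  k1=λy_n ⇒ h·k1=z·y_n;  k2=λ(1+3/4z)y_n ⇒ h·k2=z(1+3/4z)y_n
  y_{n+1}/y_n = 1 + z(1+3/4z) = 1 + z + 3/4z²
  ⇒ R(z) = 1 + z + 3/4z².

Find x<0 with |R(x)|<1.
x=-1.22: |R|=0.8963
R=1: x+3/4x²=0 ⇒ x=−4/3=-1.3333; min R=1−1/(4·3/4)=0.6667>−1
Confirm numerically:
  x=-0.976: |R|=0.73843 <1
  x=-0.621: |R|=0.66823 <1
  x=-0.560: |R|=0.67520 <1
  x=-1.784: |R|=1.60299 >1
  x=-1.745: |R|=1.53877 >1
  x=-1.366: |R|=1.03347 >1
So |R|<1 on (-1.3333, 0).

(-1.3333, 0).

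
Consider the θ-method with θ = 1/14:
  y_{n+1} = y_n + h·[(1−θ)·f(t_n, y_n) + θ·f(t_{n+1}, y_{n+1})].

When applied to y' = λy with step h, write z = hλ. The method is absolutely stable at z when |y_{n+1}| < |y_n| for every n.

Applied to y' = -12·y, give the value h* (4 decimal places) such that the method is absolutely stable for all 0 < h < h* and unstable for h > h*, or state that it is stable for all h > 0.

Set f=λy, z=hλ:
  y_{n+1} = y_n + z·[13/14·y_n + 1/14·y_{n+1}] ⇒ (1 − 1/14z)y_{n+1} = (1 + 13/14z)y_n
  ⇒ R(z) = (1 + 13/14z)/(1 − 1/14z).

Find x<0 with |R(x)|<1.
x=-1.26: |R|=0.1560
R=−1: 1+13/14x = −1+1/14x ⇒ -6/7x=2 ⇒ x=2/(-6/7)=-2.3333
Confirm numerically:
  x=-2.234: |R|=0.92657 <1
  x=-1.983: |R|=0.73697 <1
  x=-1.626: |R|=0.45680 <1
  x=-2.580: |R|=1.17853 >1
  x=-2.498: |R|=1.11977 >1
  x=-2.414: |R|=1.05897 >1
So |R|<1 on (-2.3333, 0).

(-2.3333,0); λ=-12 ⇒ h* = (7/3)/12 = 0.1944.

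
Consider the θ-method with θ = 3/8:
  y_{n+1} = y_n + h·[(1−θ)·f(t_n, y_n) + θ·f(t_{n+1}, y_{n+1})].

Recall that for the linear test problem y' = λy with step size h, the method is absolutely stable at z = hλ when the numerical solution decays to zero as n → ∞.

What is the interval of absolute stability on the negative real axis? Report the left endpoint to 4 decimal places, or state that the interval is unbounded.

(-8.0000, 0).

On y'=λy, z=hλ:
  y_{n+1} = y_n + z·[5/8·y_n + 3/8·y_{n+1}] ⇒ (1 − 3/8z)y_{n+1} = (1 + 5/8z)y_n
  R(z) = (1 + 5/8z)/(1 − 3/8z).

Solve |R(x)|<1 on ℝ⁻.
x=-1.73: |R|=0.0493
R=−1: 1+5/8x = −1+3/8x ⇒ -1/4x=2 ⇒ x=2/(-1/4)=-8.0000
Confirm numerically:
  x=-6.941: |R|=0.92652 <1
  x=-6.844: |R|=0.91897 <1
  x=-5.978: |R|=0.84407 <1
  x=-8.465: |R|=1.02785 >1
  x=-8.052: |R|=1.00323 >1
Interval (-8.0000, 0).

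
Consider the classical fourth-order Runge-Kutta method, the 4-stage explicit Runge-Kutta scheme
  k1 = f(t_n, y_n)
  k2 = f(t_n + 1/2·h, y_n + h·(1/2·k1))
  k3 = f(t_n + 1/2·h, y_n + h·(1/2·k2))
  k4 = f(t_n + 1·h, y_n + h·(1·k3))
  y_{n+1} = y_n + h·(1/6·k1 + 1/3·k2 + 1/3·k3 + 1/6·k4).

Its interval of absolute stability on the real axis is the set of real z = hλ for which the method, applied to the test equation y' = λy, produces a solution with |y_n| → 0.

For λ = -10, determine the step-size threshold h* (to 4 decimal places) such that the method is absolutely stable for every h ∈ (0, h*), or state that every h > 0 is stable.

(-2.7853,0); λ=-10 ⇒ h* = 0.2785.

Set f=λy, z=hλ:
  order 4, 4-stage ⇒ R(z)=1+z+z^2/2+z^3/6+z^4/24
  (e.g. R(-1.76)=0.27997, |R|=0.27997)

Need |R(x)|<1, x<0.
x=-1.76: |R|=0.2800
|R(-2.67)|=0.8396 |R(-2.24)|=0.4446 |R(-0.56)|=0.5716
Bisect:
  x_lo=-3.6368 |R|=3.2485  x_hi=-0.1327 |R|=0.8757
  mid=-1.88476 |R|=0.30131 →hi
  mid=-2.76078 |R|=0.96367 →hi
  mid=-3.19880 |R|=1.82468 →lo
  mid=-2.97979 |R|=1.33509 →lo
  mid=-2.87029 |R|=1.13589 →lo
  mid=-2.81554 |R|=1.04656 →lo
  mid=-2.78816 |R|=1.00433 →lo
  ...
  [-2.78538,-2.78517] ⇒ x*=-2.7853
So |R|<1 on (-2.7853, 0).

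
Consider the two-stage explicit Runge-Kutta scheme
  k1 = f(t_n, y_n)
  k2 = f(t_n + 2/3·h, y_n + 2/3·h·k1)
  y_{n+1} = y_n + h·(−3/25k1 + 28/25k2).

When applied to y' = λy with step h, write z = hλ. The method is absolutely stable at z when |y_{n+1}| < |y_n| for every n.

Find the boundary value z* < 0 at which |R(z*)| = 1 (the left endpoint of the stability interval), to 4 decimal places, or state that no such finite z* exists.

left endpoint -1.3393.

With y'=λy (z=hλ):
  k1=λy_n ⇒ h·k1=z·y_n;  k2=λ(1+2/3z)y_n ⇒ h·k2=z(1+2/3z)y_n
  y_{n+1}/y_n = 1 − 3/25z + 28/25z(1+2/3z) = 1 + z + 56/75z²
  ⇒ R(z) = 1 + z + 56/75z².

Boundary: |R(x)|=1, x<0.
x=-1.5: |R|=1.1800
R=1: x+56/75x²=0 ⇒ x=−75/56=-1.3393; min R=1−1/(4·56/75)=0.6652>−1
Confirm numerically:
  x=-1.156: |R|=0.84180 <1
  x=-1.141: |R|=0.83107 <1
  x=-0.857: |R|=0.69139 <1
  x=-1.736: |R|=1.51423 >1
  x=-1.648: |R|=1.37987 >1
  x=-1.605: |R|=1.31843 >1
Stable set (-1.3393, 0).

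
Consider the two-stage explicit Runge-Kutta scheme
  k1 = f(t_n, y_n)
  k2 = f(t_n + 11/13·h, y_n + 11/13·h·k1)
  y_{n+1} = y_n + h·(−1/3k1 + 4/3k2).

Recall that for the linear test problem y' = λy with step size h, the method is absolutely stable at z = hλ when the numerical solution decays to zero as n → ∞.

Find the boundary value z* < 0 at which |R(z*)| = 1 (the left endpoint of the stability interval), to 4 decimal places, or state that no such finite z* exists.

On y'=λy, z=hλ:
  k1=λy_n ⇒ h·k1=z·y_n;  k2=λ(1+11/13z)y_n ⇒ h·k2=z(1+11/13z)y_n
  y_{n+1}/y_n = 1 − 1/3z + 4/3z(1+11/13z) = 1 + z + 44/39z²
  ⇒ R(z) = 1 + z + 44/39z².

Find x<0 with |R(x)|<1.
x=-1.62: |R|=2.3409
R=1: x+44/39x²=0 ⇒ x=−39/44=-0.8864; min R=1−1/(4·44/39)=0.7784>−1
Confirm numerically:
  x=-0.782: |R|=0.90792 <1
  x=-0.707: |R|=0.85693 <1
  x=-0.489: |R|=0.78078 <1
  x=-0.366: |R|=0.78513 <1
  x=-1.093: |R|=1.25481 >1
  x=-1.029: |R|=1.16559 >1
  x=-0.910: |R|=1.02427 >1
So |R|<1 on (-0.8864, 0).

left endpoint -0.8864.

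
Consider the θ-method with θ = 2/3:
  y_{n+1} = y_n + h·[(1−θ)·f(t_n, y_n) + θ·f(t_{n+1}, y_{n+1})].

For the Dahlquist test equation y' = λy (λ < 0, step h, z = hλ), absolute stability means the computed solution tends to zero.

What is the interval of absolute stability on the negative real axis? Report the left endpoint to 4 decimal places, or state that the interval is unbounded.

unbounded; (−∞, 0).

With y'=λy (z=hλ):
  y_{n+1} = y_n + z·[1/3·y_n + 2/3·y_{n+1}] ⇒ (1 − 2/3z)y_{n+1} = (1 + 1/3z)y_n
  Hence R(z) = (1 + 1/3z)/(1 − 2/3z).

Solve |R(x)|<1 on ℝ⁻.
x=-1.71: |R|=0.2009
x=-2: |R|=0.1429
x=-10: |R|=0.3043
x=-100: |R|=0.4778
θ=2/3≥1/2 ⇒ |1+1/3x|<|1−2/3x| ∀x<0 ⇒ unbounded interval.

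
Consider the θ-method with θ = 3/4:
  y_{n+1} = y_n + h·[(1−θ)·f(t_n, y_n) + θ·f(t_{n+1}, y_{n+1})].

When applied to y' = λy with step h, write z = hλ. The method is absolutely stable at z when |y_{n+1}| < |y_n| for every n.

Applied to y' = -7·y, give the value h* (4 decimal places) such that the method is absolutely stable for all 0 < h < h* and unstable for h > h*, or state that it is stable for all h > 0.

interval (−∞, 0). Any h>0 works for λ=-7.

On y'=λy, z=hλ:
  y_{n+1} = y_n + z·[1/4·y_n + 3/4·y_{n+1}] ⇒ (1 − 3/4z)y_{n+1} = (1 + 1/4z)y_n
  so R(z) = (1 + 1/4z)/(1 − 3/4z).

Find x<0 with |R(x)|<1.
x=-0.59: |R|=0.5910
x=-2: |R|=0.2000
x=-10: |R|=0.1765
x=-100: |R|=0.3158
θ=3/4≥1/2 ⇒ |1+1/4x|<|1−3/4x| ∀x<0 ⇒ stable on all of ℝ⁻.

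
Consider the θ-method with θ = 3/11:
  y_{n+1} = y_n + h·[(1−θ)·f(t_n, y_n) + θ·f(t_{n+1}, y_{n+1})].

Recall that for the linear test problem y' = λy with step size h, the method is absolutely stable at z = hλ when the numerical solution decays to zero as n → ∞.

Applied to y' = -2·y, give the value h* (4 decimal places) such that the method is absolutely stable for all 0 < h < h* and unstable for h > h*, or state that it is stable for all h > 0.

(-4.4000,0); λ=-2 ⇒ h* = (22/5)/2 = 2.2000.

On y'=λy, z=hλ:
  y_{n+1} = y_n + z·[8/11·y_n + 3/11·y_{n+1}] ⇒ (1 − 3/11z)y_{n+1} = (1 + 8/11z)y_n
  so R(z) = (1 + 8/11z)/(1 − 3/11z).

Boundary: |R(x)|=1, x<0.
x=-1.7: |R|=0.1615
R=−1: 1+8/11x = −1+3/11x ⇒ -5/11x=2 ⇒ x=2/(-5/11)=-4.4000
Confirm numerically:
  x=-4.329: |R|=0.98520 <1
  x=-3.901: |R|=0.89010 <1
  x=-3.618: |R|=0.82109 <1
  x=-2.260: |R|=0.39820 <1
  x=-4.446: |R|=1.00945 >1
  x=-4.429: |R|=1.00597 >1
Interval (-4.4000, 0).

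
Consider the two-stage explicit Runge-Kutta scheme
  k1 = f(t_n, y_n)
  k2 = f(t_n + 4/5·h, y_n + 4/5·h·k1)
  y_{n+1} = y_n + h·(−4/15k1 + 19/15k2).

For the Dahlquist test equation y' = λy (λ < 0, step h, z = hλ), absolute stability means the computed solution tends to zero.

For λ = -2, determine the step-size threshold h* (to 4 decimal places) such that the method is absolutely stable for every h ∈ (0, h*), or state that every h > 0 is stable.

Test eqn y'=λy, z=hλ:
  k1=λy_n ⇒ h·k1=z·y_n;  k2=λ(1+4/5z)y_n ⇒ h·k2=z(1+4/5z)y_n
  y_{n+1}/y_n = 1 − 4/15z + 19/15z(1+4/5z) = 1 + z + 76/75z²
  so R(z) = 1 + z + 76/75z².

Find x<0 with |R(x)|<1.
x=-1.06: |R|=1.0786
R=1: x+76/75x²=0 ⇒ x=−75/76=-0.9868; min R=1−1/(4·76/75)=0.7533>−1
Confirm numerically:
  x=-0.881: |R|=0.90551 <1
  x=-0.649: |R|=0.77782 <1
  x=-0.627: |R|=0.77137 <1
  x=-0.513: |R|=0.75368 <1
  x=-1.310: |R|=1.42898 >1
  x=-1.183: |R|=1.23515 >1
  x=-1.111: |R|=1.13978 >1
So |R|<1 on (-0.9868, 0).

(-0.9868,0); λ=-2 ⇒ h* = (75/76)/2 = 0.4934.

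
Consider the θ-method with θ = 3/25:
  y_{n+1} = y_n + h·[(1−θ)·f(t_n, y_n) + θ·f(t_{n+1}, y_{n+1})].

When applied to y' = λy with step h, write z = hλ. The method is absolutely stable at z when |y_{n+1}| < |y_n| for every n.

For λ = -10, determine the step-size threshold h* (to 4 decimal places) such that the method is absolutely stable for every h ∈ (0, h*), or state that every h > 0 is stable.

(-2.6316,0); λ=-10 ⇒ h* = (50/19)/10 = 0.2632.

With y'=λy (z=hλ):
  y_{n+1} = y_n + z·[22/25·y_n + 3/25·y_{n+1}] ⇒ (1 − 3/25z)y_{n+1} = (1 + 22/25z)y_n
  ⇒ R(z) = (1 + 22/25z)/(1 − 3/25z).

Solve |R(x)|<1 on ℝ⁻.
x=-1.41: |R|=0.2060
R=−1: 1+22/25x = −1+3/25x ⇒ -19/25x=2 ⇒ x=2/(-19/25)=-2.6316
Confirm numerically:
  x=-2.298: |R|=0.80128 <1
  x=-1.400: |R|=0.19863 <1
  x=-1.332: |R|=0.14843 <1
  x=-3.201: |R|=1.31266 >1
  x=-2.889: |R|=1.14528 >1
Interval (-2.6316, 0).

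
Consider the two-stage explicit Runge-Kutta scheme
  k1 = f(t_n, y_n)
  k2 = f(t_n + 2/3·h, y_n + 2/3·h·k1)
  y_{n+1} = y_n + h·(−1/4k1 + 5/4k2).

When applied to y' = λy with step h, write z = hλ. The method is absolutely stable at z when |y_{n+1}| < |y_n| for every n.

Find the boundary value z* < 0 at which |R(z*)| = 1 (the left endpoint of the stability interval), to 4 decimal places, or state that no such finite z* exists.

On y'=λy, z=hλ:
  k1=λy_n ⇒ h·k1=z·y_n;  k2=λ(1+2/3z)y_n ⇒ h·k2=z(1+2/3z)y_n
  y_{n+1}/y_n = 1 − 1/4z + 5/4z(1+2/3z) = 1 + z + 5/6z²
  Hence R(z) = 1 + z + 5/6z².

Need |R(x)|<1, x<0.
x=-1.18: |R|=0.9803
R=1: x+5/6x²=0 ⇒ x=−6/5=-1.2000; min R=1−1/(4·5/6)=0.7000>−1
Confirm numerically:
  x=-1.114: |R|=0.92016 <1
  x=-1.039: |R|=0.86060 <1
  x=-0.819: |R|=0.73997 <1
  x=-0.808: |R|=0.73605 <1
  x=-1.657: |R|=1.63104 >1
  x=-1.619: |R|=1.56530 >1
  x=-1.276: |R|=1.08081 >1
So |R|<1 on (-1.2000, 0).

z* = -1.2000.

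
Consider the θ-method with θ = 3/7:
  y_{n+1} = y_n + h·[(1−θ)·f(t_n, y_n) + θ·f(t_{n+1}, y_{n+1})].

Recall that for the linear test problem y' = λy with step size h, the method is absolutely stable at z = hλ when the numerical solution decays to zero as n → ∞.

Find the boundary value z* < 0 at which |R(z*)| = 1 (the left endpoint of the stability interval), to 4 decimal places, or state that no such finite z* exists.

z* = -14.0000.

On y'=λy, z=hλ:
  y_{n+1} = y_n + z·[4/7·y_n + 3/7·y_{n+1}] ⇒ (1 − 3/7z)y_{n+1} = (1 + 4/7z)y_n
  R(z) = (1 + 4/7z)/(1 − 3/7z).

Find x<0 with |R(x)|<1.
x=-0.81: |R|=0.3987
R=−1: 1+4/7x = −1+3/7x ⇒ -1/7x=2 ⇒ x=2/(-1/7)=-14.0000
Confirm numerically:
  x=-10.150: |R|=0.89720 <1
  x=-9.616: |R|=0.87771 <1
  x=-6.803: |R|=0.73742 <1
  x=-14.467: |R|=1.00927 >1
  x=-14.237: |R|=1.00477 >1
Interval (-14.0000, 0).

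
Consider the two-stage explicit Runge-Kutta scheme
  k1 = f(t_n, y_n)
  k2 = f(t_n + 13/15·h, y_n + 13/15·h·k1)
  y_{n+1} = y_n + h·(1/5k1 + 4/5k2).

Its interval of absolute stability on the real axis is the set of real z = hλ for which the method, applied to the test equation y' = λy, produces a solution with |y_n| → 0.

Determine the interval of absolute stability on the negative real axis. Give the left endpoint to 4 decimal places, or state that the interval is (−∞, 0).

(-1.4423, 0).

With y'=λy (z=hλ):
  k1=λy_n ⇒ h·k1=z·y_n;  k2=λ(1+13/15z)y_n ⇒ h·k2=z(1+13/15z)y_n
  y_{n+1}/y_n = 1 + 1/5z + 4/5z(1+13/15z) = 1 + z + 52/75z²
  so R(z) = 1 + z + 52/75z².

Solve |R(x)|<1 on ℝ⁻.
x=-0.66: |R|=0.6420
R=1: x+52/75x²=0 ⇒ x=−75/52=-1.4423; min R=1−1/(4·52/75)=0.6394>−1
Confirm numerically:
  x=-1.391: |R|=0.95052 <1
  x=-1.219: |R|=0.81127 <1
  x=-1.004: |R|=0.69489 <1
  x=-1.867: |R|=1.54974 >1
  x=-1.711: |R|=1.31875 >1
Stable set (-1.4423, 0).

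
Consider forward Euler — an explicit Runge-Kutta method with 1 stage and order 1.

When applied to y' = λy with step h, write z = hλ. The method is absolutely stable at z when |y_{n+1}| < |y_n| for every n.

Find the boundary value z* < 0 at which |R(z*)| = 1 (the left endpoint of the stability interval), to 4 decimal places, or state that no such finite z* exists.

left endpoint -2.0000.

Set f=λy, z=hλ:
  order 1, 1-stage ⇒ R(z)=1+z
  (e.g. R(-1.75)=-0.75000, |R|=0.75000)

Boundary: |R(x)|=1, x<0.
x=-1.75: |R|=0.7500
|R(-1.61)|=0.6100 |R(-1.5)|=0.5000 |R(-1.18)|=0.1800
Bisect:
  x_lo=-2.3602 |R|=1.3602  x_hi=-0.3775 |R|=0.6225
  mid=-1.36886 |R|=0.36886 →hi
  mid=-1.86455 |R|=0.86455 →hi
  mid=-2.11239 |R|=1.11239 →lo
  mid=-1.98847 |R|=0.98847 →hi
  mid=-2.05043 |R|=1.05043 →lo
  mid=-2.01945 |R|=1.01945 →lo
  mid=-2.00396 |R|=1.00396 →lo
  mid=-1.99622 |R|=0.99622 →hi
  mid=-2.00009 |R|=1.00009 →lo
  mid=-1.99815 |R|=0.99815 →hi
  ...
  [-2.00009,-1.99997] ⇒ x*=-2.0000
So |R|<1 on (-2.0000, 0).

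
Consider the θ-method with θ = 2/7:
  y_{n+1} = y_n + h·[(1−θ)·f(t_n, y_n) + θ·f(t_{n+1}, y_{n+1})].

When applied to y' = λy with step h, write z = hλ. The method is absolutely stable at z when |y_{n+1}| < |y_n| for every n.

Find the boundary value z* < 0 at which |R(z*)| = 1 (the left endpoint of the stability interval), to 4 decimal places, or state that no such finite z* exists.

left endpoint -4.6667.

Set f=λy, z=hλ:
  y_{n+1} = y_n + z·[5/7·y_n + 2/7·y_{n+1}] ⇒ (1 − 2/7z)y_{n+1} = (1 + 5/7z)y_n
  ⇒ R(z) = (1 + 5/7z)/(1 − 2/7z).

Boundary: |R(x)|=1, x<0.
x=-1.6: |R|=0.0980
R=−1: 1+5/7x = −1+2/7x ⇒ -3/7x=2 ⇒ x=2/(-3/7)=-4.6667
Confirm numerically:
  x=-4.566: |R|=0.98128 <1
  x=-2.821: |R|=0.56202 <1
  x=-2.216: |R|=0.35689 <1
  x=-4.760: |R|=1.01695 >1
  x=-4.742: |R|=1.01371 >1
Stable set (-4.6667, 0).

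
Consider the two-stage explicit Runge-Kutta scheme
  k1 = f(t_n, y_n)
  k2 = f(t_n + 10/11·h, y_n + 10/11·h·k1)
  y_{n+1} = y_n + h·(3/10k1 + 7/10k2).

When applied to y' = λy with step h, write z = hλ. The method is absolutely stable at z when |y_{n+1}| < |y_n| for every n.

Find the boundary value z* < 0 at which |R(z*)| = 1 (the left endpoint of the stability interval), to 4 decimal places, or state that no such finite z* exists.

On y'=λy, z=hλ:
  k1=λy_n ⇒ h·k1=z·y_n;  k2=λ(1+10/11z)y_n ⇒ h·k2=z(1+10/11z)y_n
  y_{n+1}/y_n = 1 + 3/10z + 7/10z(1+10/11z) = 1 + z + 7/11z²
  so R(z) = 1 + z + 7/11z².

Boundary: |R(x)|=1, x<0.
x=-0.81: |R|=0.6075
R=1: x+7/11x²=0 ⇒ x=−11/7=-1.5714; min R=1−1/(4·7/11)=0.6071>−1
Confirm numerically:
  x=-1.305: |R|=0.77874 <1
  x=-1.239: |R|=0.73790 <1
  x=-0.639: |R|=0.62084 <1
  x=-2.067: |R|=1.65186 >1
  x=-1.955: |R|=1.47720 >1
  x=-1.623: |R|=1.05326 >1
Interval (-1.5714, 0).

left endpoint -1.5714.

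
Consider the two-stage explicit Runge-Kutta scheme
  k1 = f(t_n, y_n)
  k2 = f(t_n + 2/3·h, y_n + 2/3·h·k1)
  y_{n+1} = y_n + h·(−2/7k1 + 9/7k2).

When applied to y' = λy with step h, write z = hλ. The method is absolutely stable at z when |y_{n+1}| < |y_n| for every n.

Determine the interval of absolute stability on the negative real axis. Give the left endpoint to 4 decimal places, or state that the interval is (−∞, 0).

z∈(-1.1667,0).

Test eqn y'=λy, z=hλ:
  k1=λy_n ⇒ h·k1=z·y_n;  k2=λ(1+2/3z)y_n ⇒ h·k2=z(1+2/3z)y_n
  y_{n+1}/y_n = 1 − 2/7z + 9/7z(1+2/3z) = 1 + z + 6/7z²
  Hence R(z) = 1 + z + 6/7z².

Need |R(x)|<1, x<0.
x=-0.67: |R|=0.7148
R=1: x+6/7x²=0 ⇒ x=−7/6=-1.1667; min R=1−1/(4·6/7)=0.7083>−1
Confirm numerically:
  x=-1.142: |R|=0.97585 <1
  x=-1.022: |R|=0.87327 <1
  x=-0.577: |R|=0.70837 <1
  x=-0.476: |R|=0.71821 <1
  x=-1.455: |R|=1.35959 >1
  x=-1.303: |R|=1.15226 >1
  x=-1.263: |R|=1.10429 >1
Interval (-1.1667, 0).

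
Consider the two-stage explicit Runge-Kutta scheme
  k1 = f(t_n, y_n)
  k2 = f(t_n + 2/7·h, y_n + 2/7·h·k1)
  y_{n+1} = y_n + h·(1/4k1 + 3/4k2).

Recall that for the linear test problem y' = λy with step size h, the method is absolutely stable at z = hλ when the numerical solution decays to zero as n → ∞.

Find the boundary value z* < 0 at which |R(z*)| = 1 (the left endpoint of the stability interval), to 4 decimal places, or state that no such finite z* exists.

left endpoint -4.6667.

On y'=λy, z=hλ:
  k1=λy_n ⇒ h·k1=z·y_n;  k2=λ(1+2/7z)y_n ⇒ h·k2=z(1+2/7z)y_n
  y_{n+1}/y_n = 1 + 1/4z + 3/4z(1+2/7z) = 1 + z + 3/14z²
  R(z) = 1 + z + 3/14z².

Find x<0 with |R(x)|<1.
x=-1.3: |R|=0.0621
R=1: x+3/14x²=0 ⇒ x=−14/3=-4.6667; min R=1−1/(4·3/14)=-0.1667>−1
Confirm numerically:
  x=-3.809: |R|=0.29996 <1
  x=-2.464: |R|=0.16301 <1
  x=-2.086: |R|=0.15356 <1
  x=-5.246: |R|=1.65125 >1
  x=-5.223: |R|=1.62266 >1
  x=-4.964: |R|=1.31628 >1
Interval (-4.6667, 0).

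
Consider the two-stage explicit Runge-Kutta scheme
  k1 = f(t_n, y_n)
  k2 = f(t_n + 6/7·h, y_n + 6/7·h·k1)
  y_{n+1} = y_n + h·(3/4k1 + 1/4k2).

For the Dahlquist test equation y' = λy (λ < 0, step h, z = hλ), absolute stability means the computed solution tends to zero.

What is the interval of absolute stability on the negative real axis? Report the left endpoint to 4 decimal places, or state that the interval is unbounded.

(-4.6667, 0).

With y'=λy (z=hλ):
  k1=λy_n ⇒ h·k1=z·y_n;  k2=λ(1+6/7z)y_n ⇒ h·k2=z(1+6/7z)y_n
  y_{n+1}/y_n = 1 + 3/4z + 1/4z(1+6/7z) = 1 + z + 3/14z²
  ⇒ R(z) = 1 + z + 3/14z².

Find x<0 with |R(x)|<1.
x=-0.98: |R|=0.2258
R=1: x+3/14x²=0 ⇒ x=−14/3=-4.6667; min R=1−1/(4·3/14)=-0.1667>−1
Confirm numerically:
  x=-4.100: |R|=0.50214 <1
  x=-3.532: |R|=0.14122 <1
  x=-3.016: |R|=0.06680 <1
  x=-2.926: |R|=0.09140 <1
  x=-5.183: |R|=1.57346 >1
  x=-5.066: |R|=1.43350 >1
  x=-4.763: |R|=1.09832 >1
Interval (-4.6667, 0).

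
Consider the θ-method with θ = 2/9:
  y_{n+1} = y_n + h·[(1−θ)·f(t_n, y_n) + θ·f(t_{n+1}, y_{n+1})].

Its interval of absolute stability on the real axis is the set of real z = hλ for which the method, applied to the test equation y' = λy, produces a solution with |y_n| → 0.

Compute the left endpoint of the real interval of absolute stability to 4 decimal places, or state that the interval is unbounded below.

z* = -3.6000.

Set f=λy, z=hλ:
  y_{n+1} = y_n + z·[7/9·y_n + 2/9·y_{n+1}] ⇒ (1 − 2/9z)y_{n+1} = (1 + 7/9z)y_n
  ⇒ R(z) = (1 + 7/9z)/(1 − 2/9z).

Boundary: |R(x)|=1, x<0.
x=-0.91: |R|=0.2431
R=−1: 1+7/9x = −1+2/9x ⇒ -5/9x=2 ⇒ x=2/(-5/9)=-3.6000
Confirm numerically:
  x=-3.415: |R|=0.94157 <1
  x=-2.979: |R|=0.79242 <1
  x=-1.919: |R|=0.34530 <1
  x=-1.887: |R|=0.32950 <1
  x=-4.162: |R|=1.16220 >1
  x=-3.990: |R|=1.11484 >1
  x=-3.955: |R|=1.10497 >1
So |R|<1 on (-3.6000, 0).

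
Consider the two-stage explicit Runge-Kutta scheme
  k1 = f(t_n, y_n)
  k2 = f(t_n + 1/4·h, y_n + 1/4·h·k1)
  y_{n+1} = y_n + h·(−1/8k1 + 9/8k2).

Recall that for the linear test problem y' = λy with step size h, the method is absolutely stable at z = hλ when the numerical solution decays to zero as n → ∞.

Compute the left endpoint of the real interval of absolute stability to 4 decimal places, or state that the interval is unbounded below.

z* = -3.5556.

Set f=λy, z=hλ:
  k1=λy_n ⇒ h·k1=z·y_n;  k2=λ(1+1/4z)y_n ⇒ h·k2=z(1+1/4z)y_n
  y_{n+1}/y_n = 1 − 1/8z + 9/8z(1+1/4z) = 1 + z + 9/32z²
  ⇒ R(z) = 1 + z + 9/32z².

Need |R(x)|<1, x<0.
x=-1.06: |R|=0.2560
R=1: x+9/32x²=0 ⇒ x=−32/9=-3.5556; min R=1−1/(4·9/32)=0.1111>−1
Confirm numerically:
  x=-3.441: |R|=0.88914 <1
  x=-3.149: |R|=0.63993 <1
  x=-2.400: |R|=0.22000 <1
  x=-4.094: |R|=1.61999 >1
  x=-3.997: |R|=1.49625 >1
  x=-3.844: |R|=1.31184 >1
Interval (-3.5556, 0).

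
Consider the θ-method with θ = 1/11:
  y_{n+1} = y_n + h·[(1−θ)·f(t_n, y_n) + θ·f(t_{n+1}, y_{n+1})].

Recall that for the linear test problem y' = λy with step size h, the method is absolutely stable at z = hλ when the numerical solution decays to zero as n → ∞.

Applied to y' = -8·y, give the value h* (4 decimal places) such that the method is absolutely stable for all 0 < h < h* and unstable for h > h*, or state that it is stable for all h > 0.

(-2.4444,0); λ=-8 ⇒ h* = (22/9)/8 = 0.3056.

On y'=λy, z=hλ:
  y_{n+1} = y_n + z·[10/11·y_n + 1/11·y_{n+1}] ⇒ (1 − 1/11z)y_{n+1} = (1 + 10/11z)y_n
  R(z) = (1 + 10/11z)/(1 − 1/11z).

Boundary: |R(x)|=1, x<0.
x=-1.79: |R|=0.5395
R=−1: 1+10/11x = −1+1/11x ⇒ -9/11x=2 ⇒ x=2/(-9/11)=-2.4444
Confirm numerically:
  x=-2.283: |R|=0.89061 <1
  x=-2.020: |R|=0.70661 <1
  x=-0.990: |R|=0.09174 <1
  x=-2.671: |R|=1.14915 >1
  x=-2.515: |R|=1.04698 >1
  x=-2.484: |R|=1.02640 >1
Interval (-2.4444, 0).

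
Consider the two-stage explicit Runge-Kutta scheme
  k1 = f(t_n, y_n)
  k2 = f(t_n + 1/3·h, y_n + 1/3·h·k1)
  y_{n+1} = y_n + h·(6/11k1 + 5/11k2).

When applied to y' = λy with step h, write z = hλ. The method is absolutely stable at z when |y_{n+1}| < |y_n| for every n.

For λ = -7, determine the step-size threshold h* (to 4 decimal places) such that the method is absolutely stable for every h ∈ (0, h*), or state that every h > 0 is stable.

Test eqn y'=λy, z=hλ:
  k1=λy_n ⇒ h·k1=z·y_n;  k2=λ(1+1/3z)y_n ⇒ h·k2=z(1+1/3z)y_n
  y_{n+1}/y_n = 1 + 6/11z + 5/11z(1+1/3z) = 1 + z + 5/33z²
  R(z) = 1 + z + 5/33z².

Boundary: |R(x)|=1, x<0.
x=-0.48: |R|=0.5549
R=1: x+5/33x²=0 ⇒ x=−33/5=-6.6000; min R=1−1/(4·5/33)=-0.6500>−1
Confirm numerically:
  x=-4.174: |R|=0.53426 <1
  x=-3.431: |R|=0.64740 <1
  x=-2.951: |R|=0.63155 <1
  x=-6.950: |R|=1.36856 >1
  x=-6.841: |R|=1.24980 >1
  x=-6.622: |R|=1.02207 >1
Stable set (-6.6000, 0).

(-6.6000,0); λ=-7 ⇒ h* = (33/5)/7 = 0.9429.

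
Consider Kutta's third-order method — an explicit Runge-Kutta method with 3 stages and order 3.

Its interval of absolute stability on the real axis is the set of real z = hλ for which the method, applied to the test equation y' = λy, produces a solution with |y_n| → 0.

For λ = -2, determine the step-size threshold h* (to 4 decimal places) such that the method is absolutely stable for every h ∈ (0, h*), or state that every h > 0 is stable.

(-2.5127,0); λ=-2 ⇒ h* = 1.2564.

Test eqn y'=λy, z=hλ:
  order 3, 3-stage ⇒ R(z)=1+z+z^2/2+z^3/6
  (e.g. R(-0.9)=0.38350, |R|=0.38350)

Find x<0 with |R(x)|<1.
x=-0.9: |R|=0.3835
|R(-2.13)|=0.4721 |R(-1.26)|=0.2004 |R(-0.59)|=0.5498
Bisect:
  x_lo=-2.9825 |R|=1.9566  x_hi=-0.3340 |R|=0.7156
  mid=-1.65825 |R|=0.04333 →hi
  mid=-2.32040 |R|=0.71054 →hi
  mid=-2.65147 |R|=1.24309 →lo
  mid=-2.48593 |R|=0.95645 →hi
  mid=-2.56870 |R|=1.09440 →lo
  mid=-2.52732 |R|=1.02412 →lo
  mid=-2.50662 |R|=0.98996 →hi
  mid=-2.51697 |R|=1.00696 →lo
  mid=-2.51180 |R|=0.99844 →hi
  ...
  [-2.51277,-2.51260] ⇒ x*=-2.5127
Stable set (-2.5127, 0).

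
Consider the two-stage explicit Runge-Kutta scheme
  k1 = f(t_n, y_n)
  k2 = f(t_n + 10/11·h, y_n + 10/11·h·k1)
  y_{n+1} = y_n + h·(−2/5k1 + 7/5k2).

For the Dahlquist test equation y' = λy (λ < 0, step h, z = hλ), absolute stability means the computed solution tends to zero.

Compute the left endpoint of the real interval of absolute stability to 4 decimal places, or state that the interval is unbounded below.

z* = -0.7857.

Set f=λy, z=hλ:
  k1=λy_n ⇒ h·k1=z·y_n;  k2=λ(1+10/11z)y_n ⇒ h·k2=z(1+10/11z)y_n
  y_{n+1}/y_n = 1 − 2/5z + 7/5z(1+10/11z) = 1 + z + 14/11z²
  so R(z) = 1 + z + 14/11z².

Need |R(x)|<1, x<0.
x=-1.77: |R|=3.2173
R=1: x+14/11x²=0 ⇒ x=−11/14=-0.7857; min R=1−1/(4·14/11)=0.8036>−1
Confirm numerically:
  x=-0.710: |R|=0.93158 <1
  x=-0.553: |R|=0.83621 <1
  x=-0.536: |R|=0.82965 <1
  x=-0.394: |R|=0.80357 <1
  x=-1.212: |R|=1.65757 >1
  x=-1.201: |R|=1.63478 >1
Interval (-0.7857, 0).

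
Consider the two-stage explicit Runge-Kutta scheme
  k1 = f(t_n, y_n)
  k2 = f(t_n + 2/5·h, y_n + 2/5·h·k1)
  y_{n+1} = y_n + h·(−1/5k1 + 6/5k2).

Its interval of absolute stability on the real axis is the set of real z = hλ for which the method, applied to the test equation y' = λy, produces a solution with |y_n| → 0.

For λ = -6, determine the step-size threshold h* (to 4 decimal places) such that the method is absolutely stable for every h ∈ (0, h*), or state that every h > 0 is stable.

On y'=λy, z=hλ:
  k1=λy_n ⇒ h·k1=z·y_n;  k2=λ(1+2/5z)y_n ⇒ h·k2=z(1+2/5z)y_n
  y_{n+1}/y_n = 1 − 1/5z + 6/5z(1+2/5z) = 1 + z + 12/25z²
  R(z) = 1 + z + 12/25z².

Solve |R(x)|<1 on ℝ⁻.
x=-0.69: |R|=0.5385
R=1: x+12/25x²=0 ⇒ x=−25/12=-2.0833; min R=1−1/(4·12/25)=0.4792>−1
Confirm numerically:
  x=-1.796: |R|=0.75230 <1
  x=-1.547: |R|=0.60174 <1
  x=-1.418: |R|=0.54715 <1
  x=-0.888: |R|=0.49050 <1
  x=-2.435: |R|=1.41103 >1
  x=-2.389: |R|=1.35051 >1
  x=-2.164: |R|=1.08379 >1
Interval (-2.0833, 0).

(-2.0833,0); λ=-6 ⇒ h* = (25/12)/6 = 0.3472.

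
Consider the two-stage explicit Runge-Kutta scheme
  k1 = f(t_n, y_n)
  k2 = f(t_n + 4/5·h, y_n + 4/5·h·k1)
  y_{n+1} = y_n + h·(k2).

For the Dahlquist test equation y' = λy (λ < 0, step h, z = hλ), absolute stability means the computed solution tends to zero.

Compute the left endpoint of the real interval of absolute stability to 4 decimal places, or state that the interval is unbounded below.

With y'=λy (z=hλ):
  k1=λy_n ⇒ h·k1=z·y_n;  k2=λ(1+4/5z)y_n ⇒ h·k2=z(1+4/5z)y_n
  y_{n+1}/y_n = 1 + z(1+4/5z) = 1 + z + 4/5z²
  ⇒ R(z) = 1 + z + 4/5z².

Find x<0 with |R(x)|<1.
x=-0.56: |R|=0.6909
R=1: x+4/5x²=0 ⇒ x=−5/4=-1.2500; min R=1−1/(4·4/5)=0.6875>−1
Confirm numerically:
  x=-1.178: |R|=0.93215 <1
  x=-1.161: |R|=0.91734 <1
  x=-0.889: |R|=0.74326 <1
  x=-0.639: |R|=0.68766 <1
  x=-1.717: |R|=1.64147 >1
  x=-1.631: |R|=1.49713 >1
Stable set (-1.2500, 0).

z* = -1.2500.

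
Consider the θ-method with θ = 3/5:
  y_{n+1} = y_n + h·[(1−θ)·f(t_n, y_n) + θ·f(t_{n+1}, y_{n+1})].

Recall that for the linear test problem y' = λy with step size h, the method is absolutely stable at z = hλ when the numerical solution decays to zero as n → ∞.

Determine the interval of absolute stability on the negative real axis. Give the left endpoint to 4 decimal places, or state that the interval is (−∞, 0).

With y'=λy (z=hλ):
  y_{n+1} = y_n + z·[2/5·y_n + 3/5·y_{n+1}] ⇒ (1 − 3/5z)y_{n+1} = (1 + 2/5z)y_n
  ⇒ R(z) = (1 + 2/5z)/(1 − 3/5z).

Find x<0 with |R(x)|<1.
x=-0.45: |R|=0.6457
x=-2: |R|=0.0909
x=-10: |R|=0.4286
x=-100: |R|=0.6393
θ=3/5≥1/2 ⇒ |1+2/5x|<|1−3/5x| ∀x<0 ⇒ interval (−∞,0).

(−∞, 0) — no finite endpoint.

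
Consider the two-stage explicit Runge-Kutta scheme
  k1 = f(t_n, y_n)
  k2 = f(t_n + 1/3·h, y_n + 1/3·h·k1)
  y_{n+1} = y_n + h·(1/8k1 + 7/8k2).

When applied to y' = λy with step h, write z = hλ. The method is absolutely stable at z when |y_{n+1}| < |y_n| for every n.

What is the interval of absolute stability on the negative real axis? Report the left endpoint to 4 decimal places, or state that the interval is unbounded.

Set f=λy, z=hλ:
  k1=λy_n ⇒ h·k1=z·y_n;  k2=λ(1+1/3z)y_n ⇒ h·k2=z(1+1/3z)y_n
  y_{n+1}/y_n = 1 + 1/8z + 7/8z(1+1/3z) = 1 + z + 7/24z²
  Hence R(z) = 1 + z + 7/24z².

Need |R(x)|<1, x<0.
x=-0.7: |R|=0.4429
R=1: x+7/24x²=0 ⇒ x=−24/7=-3.4286; min R=1−1/(4·7/24)=0.1429>−1
Confirm numerically:
  x=-3.394: |R|=0.96578 <1
  x=-3.041: |R|=0.65624 <1
  x=-2.664: |R|=0.40593 <1
  x=-2.449: |R|=0.30030 <1
  x=-4.019: |R|=1.69211 >1
  x=-4.008: |R|=1.67735 >1
Interval (-3.4286, 0).

(-3.4286, 0).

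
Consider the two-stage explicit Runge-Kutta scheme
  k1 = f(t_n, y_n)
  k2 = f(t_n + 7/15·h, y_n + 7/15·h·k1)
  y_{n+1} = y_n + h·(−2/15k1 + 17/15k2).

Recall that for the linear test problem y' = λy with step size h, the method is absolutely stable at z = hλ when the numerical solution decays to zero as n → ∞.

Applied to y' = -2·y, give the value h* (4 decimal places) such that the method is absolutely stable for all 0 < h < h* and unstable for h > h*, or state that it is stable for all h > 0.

With y'=λy (z=hλ):
  k1=λy_n ⇒ h·k1=z·y_n;  k2=λ(1+7/15z)y_n ⇒ h·k2=z(1+7/15z)y_n
  y_{n+1}/y_n = 1 − 2/15z + 17/15z(1+7/15z) = 1 + z + 119/225z²
  R(z) = 1 + z + 119/225z².

Find x<0 with |R(x)|<1.
x=-1.37: |R|=0.6227
R=1: x+119/225x²=0 ⇒ x=−225/119=-1.8908; min R=1−1/(4·119/225)=0.5273>−1
Confirm numerically:
  x=-1.825: |R|=0.93653 <1
  x=-1.729: |R|=0.85208 <1
  x=-0.891: |R|=0.52887 <1
  x=-2.287: |R|=1.47928 >1
  x=-2.144: |R|=1.28716 >1
  x=-2.123: |R|=1.26077 >1
Stable set (-1.8908, 0).

(-1.8908,0); λ=-2 ⇒ h* = (225/119)/2 = 0.9454.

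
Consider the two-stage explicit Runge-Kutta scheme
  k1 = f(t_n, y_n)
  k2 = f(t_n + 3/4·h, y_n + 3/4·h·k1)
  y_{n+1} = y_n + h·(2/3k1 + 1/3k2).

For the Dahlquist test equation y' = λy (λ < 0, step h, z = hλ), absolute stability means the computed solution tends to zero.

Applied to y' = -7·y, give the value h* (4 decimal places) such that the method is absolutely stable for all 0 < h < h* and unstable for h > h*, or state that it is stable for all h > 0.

Test eqn y'=λy, z=hλ:
  k1=λy_n ⇒ h·k1=z·y_n;  k2=λ(1+3/4z)y_n ⇒ h·k2=z(1+3/4z)y_n
  y_{n+1}/y_n = 1 + 2/3z + 1/3z(1+3/4z) = 1 + z + 1/4z²
  Hence R(z) = 1 + z + 1/4z².

Boundary: |R(x)|=1, x<0.
x=-0.5: |R|=0.5625
R=1: x+1/4x²=0 ⇒ x=−4=-4.0000; min R=1−1/(4·1/4)=0.0000>−1
Confirm numerically:
  x=-3.431: |R|=0.51194 <1
  x=-3.052: |R|=0.27668 <1
  x=-2.372: |R|=0.03460 <1
  x=-1.689: |R|=0.02418 <1
  x=-4.580: |R|=1.66410 >1
  x=-4.369: |R|=1.40304 >1
  x=-4.206: |R|=1.21661 >1
Stable set (-4.0000, 0).

(-4.0000,0); λ=-7 ⇒ h* = (4)/7 = 0.5714.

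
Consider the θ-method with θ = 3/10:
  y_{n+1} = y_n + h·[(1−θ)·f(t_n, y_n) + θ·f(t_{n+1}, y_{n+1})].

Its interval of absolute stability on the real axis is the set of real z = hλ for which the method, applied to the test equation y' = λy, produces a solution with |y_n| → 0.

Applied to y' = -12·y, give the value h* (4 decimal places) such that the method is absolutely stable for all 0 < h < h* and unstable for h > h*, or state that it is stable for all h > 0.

(-5.0000,0); λ=-12 ⇒ h* = (5)/12 = 0.4167.

With y'=λy (z=hλ):
  y_{n+1} = y_n + z·[7/10·y_n + 3/10·y_{n+1}] ⇒ (1 − 3/10z)y_{n+1} = (1 + 7/10z)y_n
  so R(z) = (1 + 7/10z)/(1 − 3/10z).

Find x<0 with |R(x)|<1.
x=-1.4: |R|=0.0141
R=−1: 1+7/10x = −1+3/10x ⇒ -2/5x=2 ⇒ x=2/(-2/5)=-5.0000
Confirm numerically:
  x=-4.754: |R|=0.95944 <1
  x=-4.016: |R|=0.82148 <1
  x=-2.567: |R|=0.45020 <1
  x=-5.302: |R|=1.04663 >1
  x=-5.280: |R|=1.04334 >1
Interval (-5.0000, 0).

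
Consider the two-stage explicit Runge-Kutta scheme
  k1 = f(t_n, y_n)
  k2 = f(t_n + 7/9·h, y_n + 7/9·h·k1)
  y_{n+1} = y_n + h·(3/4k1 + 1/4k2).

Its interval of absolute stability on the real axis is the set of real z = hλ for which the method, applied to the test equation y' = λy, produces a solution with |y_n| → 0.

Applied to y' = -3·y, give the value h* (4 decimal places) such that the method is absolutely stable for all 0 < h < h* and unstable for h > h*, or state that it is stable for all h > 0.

With y'=λy (z=hλ):
  k1=λy_n ⇒ h·k1=z·y_n;  k2=λ(1+7/9z)y_n ⇒ h·k2=z(1+7/9z)y_n
  y_{n+1}/y_n = 1 + 3/4z + 1/4z(1+7/9z) = 1 + z + 7/36z²
  Hence R(z) = 1 + z + 7/36z².

Find x<0 with |R(x)|<1.
x=-0.76: |R|=0.3523
R=1: x+7/36x²=0 ⇒ x=−36/7=-5.1429; min R=1−1/(4·7/36)=-0.2857>−1
Confirm numerically:
  x=-4.317: |R|=0.30676 <1
  x=-3.141: |R|=0.22263 <1
  x=-2.287: |R|=0.26998 <1
  x=-5.715: |R|=1.63579 >1
  x=-5.529: |R|=1.41514 >1
  x=-5.205: |R|=1.06289 >1
Stable set (-5.1429, 0).

(-5.1429,0); λ=-3 ⇒ h* = (36/7)/3 = 1.7143.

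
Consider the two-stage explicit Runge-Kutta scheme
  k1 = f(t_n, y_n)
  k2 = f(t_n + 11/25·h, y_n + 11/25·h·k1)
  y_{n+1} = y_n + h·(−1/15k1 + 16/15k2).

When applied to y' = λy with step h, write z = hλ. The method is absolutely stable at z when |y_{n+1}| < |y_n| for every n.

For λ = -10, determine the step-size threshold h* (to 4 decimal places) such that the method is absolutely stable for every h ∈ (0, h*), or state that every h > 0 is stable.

With y'=λy (z=hλ):
  k1=λy_n ⇒ h·k1=z·y_n;  k2=λ(1+11/25z)y_n ⇒ h·k2=z(1+11/25z)y_n
  y_{n+1}/y_n = 1 − 1/15z + 16/15z(1+11/25z) = 1 + z + 176/375z²
  ⇒ R(z) = 1 + z + 176/375z².

Solve |R(x)|<1 on ℝ⁻.
x=-0.52: |R|=0.6069
R=1: x+176/375x²=0 ⇒ x=−375/176=-2.1307; min R=1−1/(4·176/375)=0.4673>−1
Confirm numerically:
  x=-1.486: |R|=0.55038 <1
  x=-1.235: |R|=0.48084 <1
  x=-0.887: |R|=0.48226 <1
  x=-2.463: |R|=1.38415 >1
  x=-2.370: |R|=1.26620 >1
Stable set (-2.1307, 0).

(-2.1307,0); λ=-10 ⇒ h* = (375/176)/10 = 0.2131.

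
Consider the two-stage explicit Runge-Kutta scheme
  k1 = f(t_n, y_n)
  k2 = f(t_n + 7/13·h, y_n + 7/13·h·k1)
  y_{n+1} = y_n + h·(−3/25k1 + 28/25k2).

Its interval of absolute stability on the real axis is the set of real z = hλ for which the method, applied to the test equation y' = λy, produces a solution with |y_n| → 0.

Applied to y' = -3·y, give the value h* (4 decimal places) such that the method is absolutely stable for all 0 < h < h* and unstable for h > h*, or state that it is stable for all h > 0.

Test eqn y'=λy, z=hλ:
  k1=λy_n ⇒ h·k1=z·y_n;  k2=λ(1+7/13z)y_n ⇒ h·k2=z(1+7/13z)y_n
  y_{n+1}/y_n = 1 − 3/25z + 28/25z(1+7/13z) = 1 + z + 196/325z²
  so R(z) = 1 + z + 196/325z².

Solve |R(x)|<1 on ℝ⁻.
x=-0.82: |R|=0.5855
R=1: x+196/325x²=0 ⇒ x=−325/196=-1.6582; min R=1−1/(4·196/325)=0.5855>−1
Confirm numerically:
  x=-1.077: |R|=0.62253 <1
  x=-0.740: |R|=0.59024 <1
  x=-0.687: |R|=0.59763 <1
  x=-1.784: |R|=1.13539 >1
  x=-1.728: |R|=1.07278 >1
Interval (-1.6582, 0).

(-1.6582,0); λ=-3 ⇒ h* = (325/196)/3 = 0.5527.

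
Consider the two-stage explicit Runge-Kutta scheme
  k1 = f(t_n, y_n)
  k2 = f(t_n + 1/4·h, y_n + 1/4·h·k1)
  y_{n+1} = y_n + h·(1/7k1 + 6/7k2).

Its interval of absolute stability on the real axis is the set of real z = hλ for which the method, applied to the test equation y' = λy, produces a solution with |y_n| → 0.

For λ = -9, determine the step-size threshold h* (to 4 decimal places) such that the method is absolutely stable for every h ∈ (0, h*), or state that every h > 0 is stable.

With y'=λy (z=hλ):
  k1=λy_n ⇒ h·k1=z·y_n;  k2=λ(1+1/4z)y_n ⇒ h·k2=z(1+1/4z)y_n
  y_{n+1}/y_n = 1 + 1/7z + 6/7z(1+1/4z) = 1 + z + 3/14z²
  R(z) = 1 + z + 3/14z².

Boundary: |R(x)|=1, x<0.
x=-1.28: |R|=0.0711
R=1: x+3/14x²=0 ⇒ x=−14/3=-4.6667; min R=1−1/(4·3/14)=-0.1667>−1
Confirm numerically:
  x=-4.340: |R|=0.69620 <1
  x=-4.133: |R|=0.52736 <1
  x=-3.529: |R|=0.13968 <1
  x=-2.672: |R|=0.14209 <1
  x=-5.248: |R|=1.65375 >1
  x=-5.210: |R|=1.60659 >1
  x=-4.952: |R|=1.30278 >1
Stable set (-4.6667, 0).

(-4.6667,0); λ=-9 ⇒ h* = (14/3)/9 = 0.5185.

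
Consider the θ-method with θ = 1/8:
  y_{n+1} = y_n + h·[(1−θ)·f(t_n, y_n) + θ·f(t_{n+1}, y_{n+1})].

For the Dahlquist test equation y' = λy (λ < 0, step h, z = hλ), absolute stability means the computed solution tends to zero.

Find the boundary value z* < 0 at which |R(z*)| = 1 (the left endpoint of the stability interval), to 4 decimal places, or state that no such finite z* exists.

left endpoint -2.6667.

Set f=λy, z=hλ:
  y_{n+1} = y_n + z·[7/8·y_n + 1/8·y_{n+1}] ⇒ (1 − 1/8z)y_{n+1} = (1 + 7/8z)y_n
  so R(z) = (1 + 7/8z)/(1 − 1/8z).

Solve |R(x)|<1 on ℝ⁻.
x=-0.77: |R|=0.2976
R=−1: 1+7/8x = −1+1/8x ⇒ -3/4x=2 ⇒ x=2/(-3/4)=-2.6667
Confirm numerically:
  x=-2.258: |R|=0.76097 <1
  x=-2.120: |R|=0.67589 <1
  x=-1.734: |R|=0.42511 <1
  x=-3.229: |R|=1.30047 >1
  x=-2.785: |R|=1.06583 >1
Stable set (-2.6667, 0).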